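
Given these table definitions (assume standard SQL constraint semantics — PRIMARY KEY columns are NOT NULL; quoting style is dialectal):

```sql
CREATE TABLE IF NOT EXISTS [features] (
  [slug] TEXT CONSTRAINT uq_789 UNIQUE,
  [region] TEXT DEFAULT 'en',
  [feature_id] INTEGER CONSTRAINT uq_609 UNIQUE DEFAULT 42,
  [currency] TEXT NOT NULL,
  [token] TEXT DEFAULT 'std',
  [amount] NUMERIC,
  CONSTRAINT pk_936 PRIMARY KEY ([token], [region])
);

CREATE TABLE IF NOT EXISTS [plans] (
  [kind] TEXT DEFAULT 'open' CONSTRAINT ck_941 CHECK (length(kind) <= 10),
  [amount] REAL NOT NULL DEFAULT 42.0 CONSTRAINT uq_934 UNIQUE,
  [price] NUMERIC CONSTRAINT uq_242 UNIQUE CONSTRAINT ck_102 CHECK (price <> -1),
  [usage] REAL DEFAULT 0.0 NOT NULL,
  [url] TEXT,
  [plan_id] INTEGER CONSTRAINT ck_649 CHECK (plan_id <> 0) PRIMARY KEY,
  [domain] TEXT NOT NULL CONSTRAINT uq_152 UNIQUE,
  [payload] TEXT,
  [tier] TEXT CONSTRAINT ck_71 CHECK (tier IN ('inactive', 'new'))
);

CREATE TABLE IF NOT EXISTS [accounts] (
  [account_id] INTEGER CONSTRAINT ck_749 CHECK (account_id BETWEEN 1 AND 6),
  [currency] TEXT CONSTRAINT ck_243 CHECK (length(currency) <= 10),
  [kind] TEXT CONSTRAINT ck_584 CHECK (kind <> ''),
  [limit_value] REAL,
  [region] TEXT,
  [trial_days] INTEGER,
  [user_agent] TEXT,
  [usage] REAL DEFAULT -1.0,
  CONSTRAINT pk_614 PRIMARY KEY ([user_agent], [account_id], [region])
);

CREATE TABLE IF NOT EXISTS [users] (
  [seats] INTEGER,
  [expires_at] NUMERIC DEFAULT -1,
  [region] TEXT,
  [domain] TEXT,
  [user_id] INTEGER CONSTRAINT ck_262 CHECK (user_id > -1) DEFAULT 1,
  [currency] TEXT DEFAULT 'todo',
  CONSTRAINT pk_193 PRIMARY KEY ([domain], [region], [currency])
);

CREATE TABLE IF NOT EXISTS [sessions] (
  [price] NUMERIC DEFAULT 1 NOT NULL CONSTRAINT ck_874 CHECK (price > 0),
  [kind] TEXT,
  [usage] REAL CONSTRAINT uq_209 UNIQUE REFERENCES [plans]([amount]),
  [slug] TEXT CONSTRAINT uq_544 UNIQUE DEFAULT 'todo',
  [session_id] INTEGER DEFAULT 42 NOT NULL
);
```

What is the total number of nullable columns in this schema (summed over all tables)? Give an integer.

features: 3 nullable (slug, feature_id, amount — PK (token, region) and explicit NOT NULL columns excluded).
plans: 5 nullable (kind, price, url, payload, tier — PK (plan_id) and explicit NOT NULL columns excluded).
accounts: 5 nullable (currency, kind, limit_value, trial_days, usage — PK (user_agent, account_id, region) and explicit NOT NULL columns excluded).
users: 3 nullable (seats, expires_at, user_id — PK (domain, region, currency) and explicit NOT NULL columns excluded).
sessions: 3 nullable (kind, usage, slug — PK none and explicit NOT NULL columns excluded).
Total: 3 + 5 + 5 + 3 + 3 = 19.

19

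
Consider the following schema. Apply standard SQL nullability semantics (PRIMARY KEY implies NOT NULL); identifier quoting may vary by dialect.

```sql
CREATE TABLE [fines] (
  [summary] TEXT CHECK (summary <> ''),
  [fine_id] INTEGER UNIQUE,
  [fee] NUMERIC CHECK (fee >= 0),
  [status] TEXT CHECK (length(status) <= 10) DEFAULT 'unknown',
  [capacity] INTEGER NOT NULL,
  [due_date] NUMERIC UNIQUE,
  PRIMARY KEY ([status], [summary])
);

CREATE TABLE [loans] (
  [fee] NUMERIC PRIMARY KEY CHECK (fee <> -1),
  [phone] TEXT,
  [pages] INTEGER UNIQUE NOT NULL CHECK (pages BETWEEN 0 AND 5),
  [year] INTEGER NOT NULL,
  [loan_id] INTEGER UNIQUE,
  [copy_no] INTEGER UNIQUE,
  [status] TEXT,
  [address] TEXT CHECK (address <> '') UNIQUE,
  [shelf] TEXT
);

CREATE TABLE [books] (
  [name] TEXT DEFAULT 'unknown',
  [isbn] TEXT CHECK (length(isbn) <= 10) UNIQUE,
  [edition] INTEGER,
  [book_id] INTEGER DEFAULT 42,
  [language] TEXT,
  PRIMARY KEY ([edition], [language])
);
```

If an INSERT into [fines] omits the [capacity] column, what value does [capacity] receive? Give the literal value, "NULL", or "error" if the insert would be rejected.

error

capacity has no DEFAULT clause.
Omitting it would insert NULL, but it is declared NOT NULL, so the INSERT fails.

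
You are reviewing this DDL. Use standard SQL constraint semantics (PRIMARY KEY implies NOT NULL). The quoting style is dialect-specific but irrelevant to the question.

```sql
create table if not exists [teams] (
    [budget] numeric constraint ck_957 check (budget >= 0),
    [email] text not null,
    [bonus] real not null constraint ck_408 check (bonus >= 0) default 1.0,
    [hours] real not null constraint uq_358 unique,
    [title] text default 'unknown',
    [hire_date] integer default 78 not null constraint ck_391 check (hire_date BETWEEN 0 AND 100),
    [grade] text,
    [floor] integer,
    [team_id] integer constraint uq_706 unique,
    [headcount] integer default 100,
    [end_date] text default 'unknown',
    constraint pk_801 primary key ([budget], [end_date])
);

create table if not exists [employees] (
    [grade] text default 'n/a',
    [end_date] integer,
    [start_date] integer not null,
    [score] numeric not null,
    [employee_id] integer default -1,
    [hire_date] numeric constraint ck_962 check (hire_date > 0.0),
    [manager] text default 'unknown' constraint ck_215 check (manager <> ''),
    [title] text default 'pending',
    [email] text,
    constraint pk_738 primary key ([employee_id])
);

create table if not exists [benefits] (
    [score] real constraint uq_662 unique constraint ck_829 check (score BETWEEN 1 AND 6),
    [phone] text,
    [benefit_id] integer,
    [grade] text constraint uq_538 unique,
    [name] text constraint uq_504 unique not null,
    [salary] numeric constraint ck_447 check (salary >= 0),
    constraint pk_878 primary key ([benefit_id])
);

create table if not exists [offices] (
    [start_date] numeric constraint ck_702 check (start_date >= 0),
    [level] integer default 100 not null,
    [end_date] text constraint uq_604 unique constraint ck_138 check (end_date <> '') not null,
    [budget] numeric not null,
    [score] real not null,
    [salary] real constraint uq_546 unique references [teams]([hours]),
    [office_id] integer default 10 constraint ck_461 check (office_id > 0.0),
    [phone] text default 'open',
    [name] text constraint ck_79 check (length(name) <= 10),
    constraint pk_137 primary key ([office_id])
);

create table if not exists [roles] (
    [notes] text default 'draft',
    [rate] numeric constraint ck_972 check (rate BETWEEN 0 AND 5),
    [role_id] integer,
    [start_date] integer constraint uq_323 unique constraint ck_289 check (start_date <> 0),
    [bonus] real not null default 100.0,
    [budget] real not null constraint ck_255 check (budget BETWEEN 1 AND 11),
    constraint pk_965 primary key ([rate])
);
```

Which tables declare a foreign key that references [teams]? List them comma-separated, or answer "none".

offices

- offices.salary references teams(hours).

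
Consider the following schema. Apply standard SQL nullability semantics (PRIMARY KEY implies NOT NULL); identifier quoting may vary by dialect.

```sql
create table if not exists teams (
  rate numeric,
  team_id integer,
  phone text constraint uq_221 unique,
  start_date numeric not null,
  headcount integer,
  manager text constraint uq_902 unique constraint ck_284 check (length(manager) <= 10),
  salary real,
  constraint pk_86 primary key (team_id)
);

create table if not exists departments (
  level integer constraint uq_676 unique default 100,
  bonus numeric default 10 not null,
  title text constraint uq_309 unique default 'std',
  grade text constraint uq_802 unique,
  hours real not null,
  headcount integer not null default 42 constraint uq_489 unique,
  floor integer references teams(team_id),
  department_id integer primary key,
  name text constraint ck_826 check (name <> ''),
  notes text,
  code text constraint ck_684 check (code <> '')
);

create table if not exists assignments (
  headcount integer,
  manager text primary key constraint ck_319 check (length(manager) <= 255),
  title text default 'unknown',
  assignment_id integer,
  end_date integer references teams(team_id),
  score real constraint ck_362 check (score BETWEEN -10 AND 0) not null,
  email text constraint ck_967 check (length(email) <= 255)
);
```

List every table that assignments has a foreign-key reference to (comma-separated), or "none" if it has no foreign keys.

teams

- end_date REFERENCES teams(team_id).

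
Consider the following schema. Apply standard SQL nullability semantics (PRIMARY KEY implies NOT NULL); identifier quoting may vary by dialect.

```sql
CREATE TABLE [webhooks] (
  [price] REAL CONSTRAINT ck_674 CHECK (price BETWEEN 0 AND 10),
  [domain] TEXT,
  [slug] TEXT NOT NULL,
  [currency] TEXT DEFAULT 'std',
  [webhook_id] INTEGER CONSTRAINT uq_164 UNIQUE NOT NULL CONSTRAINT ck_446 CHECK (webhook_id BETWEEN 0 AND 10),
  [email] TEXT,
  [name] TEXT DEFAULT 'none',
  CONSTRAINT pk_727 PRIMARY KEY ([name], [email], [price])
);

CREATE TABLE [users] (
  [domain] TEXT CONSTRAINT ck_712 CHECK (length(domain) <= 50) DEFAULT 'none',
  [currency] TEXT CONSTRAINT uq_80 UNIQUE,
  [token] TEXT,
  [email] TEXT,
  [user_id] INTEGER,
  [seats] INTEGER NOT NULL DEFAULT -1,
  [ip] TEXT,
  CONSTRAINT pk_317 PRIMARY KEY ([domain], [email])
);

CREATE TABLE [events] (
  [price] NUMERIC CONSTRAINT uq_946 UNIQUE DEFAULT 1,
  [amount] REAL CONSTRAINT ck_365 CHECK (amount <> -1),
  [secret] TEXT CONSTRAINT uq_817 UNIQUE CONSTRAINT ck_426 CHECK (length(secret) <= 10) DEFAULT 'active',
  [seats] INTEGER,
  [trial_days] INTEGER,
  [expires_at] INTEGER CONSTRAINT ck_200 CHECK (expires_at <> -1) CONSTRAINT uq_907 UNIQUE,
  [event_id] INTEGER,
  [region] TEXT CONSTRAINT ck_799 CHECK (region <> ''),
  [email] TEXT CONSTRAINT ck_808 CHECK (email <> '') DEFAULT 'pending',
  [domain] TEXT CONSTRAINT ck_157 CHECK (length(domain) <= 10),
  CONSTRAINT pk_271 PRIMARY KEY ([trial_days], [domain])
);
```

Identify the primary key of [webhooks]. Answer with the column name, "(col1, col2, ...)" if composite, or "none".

(name, email, price)

A table-level PRIMARY KEY clause names 3 columns: name, email, price.
This is a composite key — the combination is unique, not each column individually.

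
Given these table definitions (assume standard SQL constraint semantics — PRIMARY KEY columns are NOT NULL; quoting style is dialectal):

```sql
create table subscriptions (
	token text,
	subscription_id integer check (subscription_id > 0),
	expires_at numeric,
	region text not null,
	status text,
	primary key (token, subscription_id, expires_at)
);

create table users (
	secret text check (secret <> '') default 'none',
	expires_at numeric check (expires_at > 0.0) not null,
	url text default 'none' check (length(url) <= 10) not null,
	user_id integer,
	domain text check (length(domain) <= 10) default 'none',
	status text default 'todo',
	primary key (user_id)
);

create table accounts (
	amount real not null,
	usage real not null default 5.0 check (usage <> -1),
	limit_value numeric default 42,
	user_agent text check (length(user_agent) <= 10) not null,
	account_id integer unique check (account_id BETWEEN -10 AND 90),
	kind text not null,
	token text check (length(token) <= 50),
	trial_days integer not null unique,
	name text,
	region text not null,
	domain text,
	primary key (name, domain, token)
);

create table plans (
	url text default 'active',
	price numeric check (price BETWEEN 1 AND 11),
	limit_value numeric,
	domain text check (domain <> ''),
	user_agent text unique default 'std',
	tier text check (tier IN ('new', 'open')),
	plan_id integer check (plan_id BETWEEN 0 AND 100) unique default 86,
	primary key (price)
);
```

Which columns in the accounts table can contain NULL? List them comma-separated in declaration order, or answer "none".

limit_value, account_id

- amount: declared NOT NULL → not nullable.
- usage: declared NOT NULL → not nullable.
- limit_value: DEFAULT only fills an omitted column; an explicit NULL is still allowed → nullable.
- user_agent: declared NOT NULL → not nullable.
- account_id: CHECK does not forbid NULL (a CHECK constraint passes when its expression is NULL) → nullable.
- kind: declared NOT NULL → not nullable.
- token: part of the PRIMARY KEY, which implies NOT NULL → not nullable.
- trial_days: declared NOT NULL → not nullable.
- name: part of the PRIMARY KEY, which implies NOT NULL → not nullable.
- region: declared NOT NULL → not nullable.
- domain: part of the PRIMARY KEY, which implies NOT NULL → not nullable.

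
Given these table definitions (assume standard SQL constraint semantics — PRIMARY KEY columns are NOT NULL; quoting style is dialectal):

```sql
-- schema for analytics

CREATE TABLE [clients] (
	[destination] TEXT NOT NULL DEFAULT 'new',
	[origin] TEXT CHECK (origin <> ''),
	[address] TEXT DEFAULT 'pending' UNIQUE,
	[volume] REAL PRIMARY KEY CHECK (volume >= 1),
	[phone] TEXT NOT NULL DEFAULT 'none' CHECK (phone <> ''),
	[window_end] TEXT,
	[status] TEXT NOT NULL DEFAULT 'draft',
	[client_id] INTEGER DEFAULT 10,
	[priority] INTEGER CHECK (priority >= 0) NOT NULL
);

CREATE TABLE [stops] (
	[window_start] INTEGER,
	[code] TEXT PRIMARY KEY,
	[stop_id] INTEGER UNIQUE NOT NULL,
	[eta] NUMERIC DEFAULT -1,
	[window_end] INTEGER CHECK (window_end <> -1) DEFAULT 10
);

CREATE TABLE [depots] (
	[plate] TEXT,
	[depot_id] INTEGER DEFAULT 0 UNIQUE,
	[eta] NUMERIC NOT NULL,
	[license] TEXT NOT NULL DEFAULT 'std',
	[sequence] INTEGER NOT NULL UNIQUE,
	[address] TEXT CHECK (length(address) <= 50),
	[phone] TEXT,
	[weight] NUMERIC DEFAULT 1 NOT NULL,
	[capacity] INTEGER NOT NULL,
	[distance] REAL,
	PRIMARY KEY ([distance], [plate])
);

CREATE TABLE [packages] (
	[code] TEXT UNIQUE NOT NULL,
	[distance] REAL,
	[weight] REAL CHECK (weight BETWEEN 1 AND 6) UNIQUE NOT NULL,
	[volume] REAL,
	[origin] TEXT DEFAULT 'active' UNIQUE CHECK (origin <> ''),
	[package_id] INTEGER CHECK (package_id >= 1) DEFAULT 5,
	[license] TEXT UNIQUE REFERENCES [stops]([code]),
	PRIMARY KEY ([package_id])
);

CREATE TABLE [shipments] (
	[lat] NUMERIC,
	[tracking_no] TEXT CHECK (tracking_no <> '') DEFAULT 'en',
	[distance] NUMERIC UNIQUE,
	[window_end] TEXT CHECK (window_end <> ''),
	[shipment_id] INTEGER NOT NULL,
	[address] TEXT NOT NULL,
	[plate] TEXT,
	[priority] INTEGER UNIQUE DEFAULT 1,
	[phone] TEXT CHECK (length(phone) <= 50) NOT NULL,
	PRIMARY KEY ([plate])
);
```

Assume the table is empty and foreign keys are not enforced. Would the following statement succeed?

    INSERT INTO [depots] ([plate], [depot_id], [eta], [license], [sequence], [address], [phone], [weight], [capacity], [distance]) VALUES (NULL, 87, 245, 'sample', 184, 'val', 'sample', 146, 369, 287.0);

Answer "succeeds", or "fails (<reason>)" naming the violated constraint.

fails (NOT NULL on plate)

plate is explicitly set to NULL, but plate is part of the PRIMARY KEY (implied NOT NULL).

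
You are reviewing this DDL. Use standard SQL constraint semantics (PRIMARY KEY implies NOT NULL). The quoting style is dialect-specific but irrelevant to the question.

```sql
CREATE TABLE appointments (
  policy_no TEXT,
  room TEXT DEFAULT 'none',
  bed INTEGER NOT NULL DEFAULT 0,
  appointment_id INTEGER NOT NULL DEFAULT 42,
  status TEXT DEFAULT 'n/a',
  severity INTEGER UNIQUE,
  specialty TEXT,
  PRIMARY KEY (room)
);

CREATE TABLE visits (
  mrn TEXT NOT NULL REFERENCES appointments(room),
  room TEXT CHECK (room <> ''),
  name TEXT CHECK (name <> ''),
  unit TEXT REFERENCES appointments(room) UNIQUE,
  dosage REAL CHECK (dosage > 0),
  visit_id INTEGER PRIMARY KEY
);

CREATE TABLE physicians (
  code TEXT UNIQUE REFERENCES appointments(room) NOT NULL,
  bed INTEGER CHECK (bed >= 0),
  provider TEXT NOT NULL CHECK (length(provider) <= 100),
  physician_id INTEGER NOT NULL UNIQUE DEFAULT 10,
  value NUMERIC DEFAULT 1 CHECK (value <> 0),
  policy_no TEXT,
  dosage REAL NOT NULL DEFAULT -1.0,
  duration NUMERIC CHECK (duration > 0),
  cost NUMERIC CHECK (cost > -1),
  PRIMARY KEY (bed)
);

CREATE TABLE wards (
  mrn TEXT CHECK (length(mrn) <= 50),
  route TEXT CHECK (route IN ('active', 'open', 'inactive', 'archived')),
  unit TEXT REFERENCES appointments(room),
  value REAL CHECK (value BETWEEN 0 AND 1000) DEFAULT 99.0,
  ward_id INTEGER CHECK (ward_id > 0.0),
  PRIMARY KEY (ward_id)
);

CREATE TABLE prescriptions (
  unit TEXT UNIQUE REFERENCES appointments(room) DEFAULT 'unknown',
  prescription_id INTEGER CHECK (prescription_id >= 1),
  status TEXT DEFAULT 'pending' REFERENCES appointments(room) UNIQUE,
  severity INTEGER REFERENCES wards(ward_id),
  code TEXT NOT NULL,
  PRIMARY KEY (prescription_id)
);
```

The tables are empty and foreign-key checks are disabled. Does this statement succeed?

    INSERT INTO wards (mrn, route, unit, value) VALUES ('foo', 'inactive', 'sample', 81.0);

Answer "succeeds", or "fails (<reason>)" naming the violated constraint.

fails (NOT NULL on ward_id)

ward_id is omitted from the column list and has no DEFAULT, so it would receive NULL.
But ward_id is part of the PRIMARY KEY (implied NOT NULL).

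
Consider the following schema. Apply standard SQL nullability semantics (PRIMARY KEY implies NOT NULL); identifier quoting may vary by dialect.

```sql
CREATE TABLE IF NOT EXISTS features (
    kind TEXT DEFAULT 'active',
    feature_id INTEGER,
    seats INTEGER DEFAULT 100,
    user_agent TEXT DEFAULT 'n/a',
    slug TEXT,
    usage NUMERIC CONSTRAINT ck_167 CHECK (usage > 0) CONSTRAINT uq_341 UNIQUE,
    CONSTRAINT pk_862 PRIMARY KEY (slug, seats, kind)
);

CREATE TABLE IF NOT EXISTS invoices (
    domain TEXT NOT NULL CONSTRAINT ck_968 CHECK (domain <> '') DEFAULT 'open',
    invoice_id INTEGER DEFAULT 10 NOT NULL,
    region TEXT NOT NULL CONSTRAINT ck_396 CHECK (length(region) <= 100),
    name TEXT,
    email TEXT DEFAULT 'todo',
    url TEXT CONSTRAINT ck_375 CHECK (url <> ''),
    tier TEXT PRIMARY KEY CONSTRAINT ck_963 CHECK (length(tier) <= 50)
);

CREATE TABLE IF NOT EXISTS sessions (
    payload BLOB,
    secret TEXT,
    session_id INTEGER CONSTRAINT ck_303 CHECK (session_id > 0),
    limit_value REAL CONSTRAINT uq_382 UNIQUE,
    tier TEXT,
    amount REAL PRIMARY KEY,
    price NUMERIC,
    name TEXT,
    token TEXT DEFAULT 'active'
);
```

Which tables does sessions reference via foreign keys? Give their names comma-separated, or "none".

none

No column in sessions has a REFERENCES clause.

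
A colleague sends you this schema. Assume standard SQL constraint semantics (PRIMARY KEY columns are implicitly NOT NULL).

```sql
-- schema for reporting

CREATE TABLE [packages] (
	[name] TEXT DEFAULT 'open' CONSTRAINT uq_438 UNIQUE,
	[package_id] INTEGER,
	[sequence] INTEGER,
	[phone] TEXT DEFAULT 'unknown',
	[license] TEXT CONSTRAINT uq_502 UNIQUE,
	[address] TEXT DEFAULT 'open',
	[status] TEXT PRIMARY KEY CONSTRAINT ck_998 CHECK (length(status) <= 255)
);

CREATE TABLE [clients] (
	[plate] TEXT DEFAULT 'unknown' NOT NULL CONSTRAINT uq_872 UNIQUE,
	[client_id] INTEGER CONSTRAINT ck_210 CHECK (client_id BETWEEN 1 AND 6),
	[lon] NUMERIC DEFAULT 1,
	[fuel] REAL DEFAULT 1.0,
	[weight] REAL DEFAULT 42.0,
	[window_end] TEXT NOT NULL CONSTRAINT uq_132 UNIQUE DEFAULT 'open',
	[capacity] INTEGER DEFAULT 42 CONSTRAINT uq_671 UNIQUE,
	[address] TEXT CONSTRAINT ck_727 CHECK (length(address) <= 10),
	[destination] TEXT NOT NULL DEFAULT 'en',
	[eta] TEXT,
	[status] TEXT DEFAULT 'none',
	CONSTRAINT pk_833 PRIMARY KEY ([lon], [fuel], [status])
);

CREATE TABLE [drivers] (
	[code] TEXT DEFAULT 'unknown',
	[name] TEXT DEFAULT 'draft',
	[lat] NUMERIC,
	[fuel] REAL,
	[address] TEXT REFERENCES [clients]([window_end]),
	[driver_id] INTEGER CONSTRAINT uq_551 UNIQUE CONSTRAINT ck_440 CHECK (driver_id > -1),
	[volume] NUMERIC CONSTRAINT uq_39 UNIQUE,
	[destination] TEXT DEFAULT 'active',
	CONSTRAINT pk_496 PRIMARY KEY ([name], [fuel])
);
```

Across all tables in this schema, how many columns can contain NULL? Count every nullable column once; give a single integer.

packages: 6 nullable (name, package_id, sequence, phone, license, address — PK (status) and explicit NOT NULL columns excluded).
clients: 5 nullable (client_id, weight, capacity, address, eta — PK (lon, fuel, status) and explicit NOT NULL columns excluded).
drivers: 6 nullable (code, lat, address, driver_id, volume, destination — PK (name, fuel) and explicit NOT NULL columns excluded).
Total: 6 + 5 + 6 = 17.

17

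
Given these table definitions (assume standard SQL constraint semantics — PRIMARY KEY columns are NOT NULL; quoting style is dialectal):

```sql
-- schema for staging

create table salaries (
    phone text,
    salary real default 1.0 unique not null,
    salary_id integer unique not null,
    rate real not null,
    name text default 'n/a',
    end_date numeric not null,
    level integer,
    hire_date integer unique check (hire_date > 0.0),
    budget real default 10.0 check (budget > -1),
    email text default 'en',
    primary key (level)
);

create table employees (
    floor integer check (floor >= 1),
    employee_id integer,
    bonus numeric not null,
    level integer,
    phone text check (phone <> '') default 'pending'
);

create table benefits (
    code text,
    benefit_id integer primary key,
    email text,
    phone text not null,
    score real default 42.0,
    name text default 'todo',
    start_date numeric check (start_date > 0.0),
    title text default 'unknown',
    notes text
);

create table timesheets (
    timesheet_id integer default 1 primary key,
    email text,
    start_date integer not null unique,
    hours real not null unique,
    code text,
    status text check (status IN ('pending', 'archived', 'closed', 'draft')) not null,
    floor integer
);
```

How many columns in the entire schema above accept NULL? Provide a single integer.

19

salaries: 5 nullable (phone, name, hire_date, budget, email — PK (level) and explicit NOT NULL columns excluded).
employees: 4 nullable (floor, employee_id, level, phone — PK none and explicit NOT NULL columns excluded).
benefits: 7 nullable (code, email, score, name, start_date, title, notes — PK (benefit_id) and explicit NOT NULL columns excluded).
timesheets: 3 nullable (email, code, floor — PK (timesheet_id) and explicit NOT NULL columns excluded).
Total: 5 + 4 + 7 + 3 = 19.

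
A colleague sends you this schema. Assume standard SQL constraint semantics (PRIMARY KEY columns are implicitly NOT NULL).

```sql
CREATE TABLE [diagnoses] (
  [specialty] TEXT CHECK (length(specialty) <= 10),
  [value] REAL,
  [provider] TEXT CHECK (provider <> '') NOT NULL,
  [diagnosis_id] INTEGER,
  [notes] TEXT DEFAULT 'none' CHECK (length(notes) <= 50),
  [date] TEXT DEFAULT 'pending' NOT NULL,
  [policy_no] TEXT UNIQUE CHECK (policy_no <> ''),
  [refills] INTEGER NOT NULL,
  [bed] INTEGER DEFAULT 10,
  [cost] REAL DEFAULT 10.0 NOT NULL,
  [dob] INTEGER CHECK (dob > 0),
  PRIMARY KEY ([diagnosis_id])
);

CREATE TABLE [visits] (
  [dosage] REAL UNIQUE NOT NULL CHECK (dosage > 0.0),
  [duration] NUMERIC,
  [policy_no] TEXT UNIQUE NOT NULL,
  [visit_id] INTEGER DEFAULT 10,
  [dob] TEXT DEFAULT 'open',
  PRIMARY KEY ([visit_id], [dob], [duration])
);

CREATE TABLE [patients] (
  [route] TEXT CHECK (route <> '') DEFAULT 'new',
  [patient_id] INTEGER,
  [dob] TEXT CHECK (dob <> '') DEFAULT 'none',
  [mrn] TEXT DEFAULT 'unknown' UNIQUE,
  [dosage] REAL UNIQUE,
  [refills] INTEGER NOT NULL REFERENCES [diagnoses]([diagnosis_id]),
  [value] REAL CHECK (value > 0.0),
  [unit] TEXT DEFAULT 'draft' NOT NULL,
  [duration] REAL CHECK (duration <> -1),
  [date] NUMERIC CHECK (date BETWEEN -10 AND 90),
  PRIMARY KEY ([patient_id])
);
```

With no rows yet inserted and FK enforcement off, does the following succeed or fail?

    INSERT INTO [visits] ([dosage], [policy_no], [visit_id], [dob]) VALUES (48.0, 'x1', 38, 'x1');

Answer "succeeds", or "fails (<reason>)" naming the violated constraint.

duration is omitted from the column list and has no DEFAULT, so it would receive NULL.
But duration is part of the PRIMARY KEY (implied NOT NULL).

fails (NOT NULL on duration)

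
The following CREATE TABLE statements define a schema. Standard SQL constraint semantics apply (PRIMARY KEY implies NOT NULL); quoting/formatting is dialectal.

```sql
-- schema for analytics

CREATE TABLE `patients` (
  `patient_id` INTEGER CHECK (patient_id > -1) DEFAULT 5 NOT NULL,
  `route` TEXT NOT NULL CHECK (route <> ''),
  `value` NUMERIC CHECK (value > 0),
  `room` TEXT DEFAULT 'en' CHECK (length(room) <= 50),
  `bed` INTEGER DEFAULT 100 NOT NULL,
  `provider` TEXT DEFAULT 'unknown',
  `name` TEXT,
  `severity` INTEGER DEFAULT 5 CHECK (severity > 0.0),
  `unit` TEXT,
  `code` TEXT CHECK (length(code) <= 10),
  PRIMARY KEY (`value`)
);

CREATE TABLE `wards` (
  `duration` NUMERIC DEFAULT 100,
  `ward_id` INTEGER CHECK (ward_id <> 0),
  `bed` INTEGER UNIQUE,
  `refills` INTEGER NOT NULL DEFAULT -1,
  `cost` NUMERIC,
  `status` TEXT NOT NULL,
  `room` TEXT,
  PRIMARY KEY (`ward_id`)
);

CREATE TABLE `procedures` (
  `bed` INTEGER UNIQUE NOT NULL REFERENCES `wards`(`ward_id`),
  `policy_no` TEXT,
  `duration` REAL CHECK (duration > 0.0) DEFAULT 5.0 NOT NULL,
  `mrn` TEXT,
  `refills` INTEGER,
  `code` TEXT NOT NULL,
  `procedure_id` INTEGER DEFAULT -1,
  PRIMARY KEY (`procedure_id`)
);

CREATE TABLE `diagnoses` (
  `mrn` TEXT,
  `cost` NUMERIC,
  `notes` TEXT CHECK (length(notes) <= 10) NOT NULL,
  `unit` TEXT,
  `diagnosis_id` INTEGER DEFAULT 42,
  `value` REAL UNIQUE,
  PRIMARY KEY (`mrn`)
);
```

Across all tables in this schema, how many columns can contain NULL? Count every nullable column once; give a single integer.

patients: 6 nullable (room, provider, name, severity, unit, code — PK (value) and explicit NOT NULL columns excluded).
wards: 4 nullable (duration, bed, cost, room — PK (ward_id) and explicit NOT NULL columns excluded).
procedures: 3 nullable (policy_no, mrn, refills — PK (procedure_id) and explicit NOT NULL columns excluded).
diagnoses: 4 nullable (cost, unit, diagnosis_id, value — PK (mrn) and explicit NOT NULL columns excluded).
Total: 6 + 4 + 3 + 4 = 17.

17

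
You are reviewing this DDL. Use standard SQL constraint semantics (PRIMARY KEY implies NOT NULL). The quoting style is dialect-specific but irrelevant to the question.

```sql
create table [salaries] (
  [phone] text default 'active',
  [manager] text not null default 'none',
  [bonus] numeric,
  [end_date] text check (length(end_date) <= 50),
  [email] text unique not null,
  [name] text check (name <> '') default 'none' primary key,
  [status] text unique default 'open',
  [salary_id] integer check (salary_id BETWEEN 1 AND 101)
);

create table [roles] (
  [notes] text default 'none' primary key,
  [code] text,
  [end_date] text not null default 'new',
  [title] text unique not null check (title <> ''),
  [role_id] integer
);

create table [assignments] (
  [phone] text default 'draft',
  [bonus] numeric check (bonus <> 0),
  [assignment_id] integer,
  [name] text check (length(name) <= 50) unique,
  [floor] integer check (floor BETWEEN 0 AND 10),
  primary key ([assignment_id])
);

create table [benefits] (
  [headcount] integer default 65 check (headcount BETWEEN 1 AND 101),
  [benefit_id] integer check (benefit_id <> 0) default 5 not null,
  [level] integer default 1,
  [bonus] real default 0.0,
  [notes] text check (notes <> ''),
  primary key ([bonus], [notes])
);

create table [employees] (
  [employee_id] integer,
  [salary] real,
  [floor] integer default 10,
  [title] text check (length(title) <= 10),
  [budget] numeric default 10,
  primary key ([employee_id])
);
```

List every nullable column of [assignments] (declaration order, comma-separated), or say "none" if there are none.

phone, bonus, name, floor

- phone: DEFAULT only fills an omitted column; an explicit NULL is still allowed → nullable.
- bonus: CHECK does not forbid NULL (a CHECK constraint passes when its expression is NULL) → nullable.
- assignment_id: part of the PRIMARY KEY, which implies NOT NULL → not nullable.
- name: CHECK does not forbid NULL (a CHECK constraint passes when its expression is NULL) → nullable.
- floor: CHECK does not forbid NULL (a CHECK constraint passes when its expression is NULL) → nullable.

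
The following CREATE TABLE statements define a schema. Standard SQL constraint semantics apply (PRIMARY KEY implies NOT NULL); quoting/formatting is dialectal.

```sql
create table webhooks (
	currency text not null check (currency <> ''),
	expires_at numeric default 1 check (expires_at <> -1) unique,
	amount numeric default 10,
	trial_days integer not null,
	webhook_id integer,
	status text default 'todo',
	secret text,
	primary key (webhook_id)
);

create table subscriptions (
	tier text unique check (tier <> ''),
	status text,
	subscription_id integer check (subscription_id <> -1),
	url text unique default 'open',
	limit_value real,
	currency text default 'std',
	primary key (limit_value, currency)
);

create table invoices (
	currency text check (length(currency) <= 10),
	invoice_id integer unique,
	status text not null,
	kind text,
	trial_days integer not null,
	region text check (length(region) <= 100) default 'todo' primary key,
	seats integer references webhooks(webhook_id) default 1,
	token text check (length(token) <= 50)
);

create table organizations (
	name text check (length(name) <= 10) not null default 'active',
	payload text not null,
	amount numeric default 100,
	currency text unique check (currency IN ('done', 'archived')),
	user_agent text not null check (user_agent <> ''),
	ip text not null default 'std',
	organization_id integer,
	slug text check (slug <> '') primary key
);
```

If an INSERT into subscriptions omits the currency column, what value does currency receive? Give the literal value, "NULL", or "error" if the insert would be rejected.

currency has an explicit DEFAULT 'std'.
When the column is omitted from an INSERT, that default is used.

'std'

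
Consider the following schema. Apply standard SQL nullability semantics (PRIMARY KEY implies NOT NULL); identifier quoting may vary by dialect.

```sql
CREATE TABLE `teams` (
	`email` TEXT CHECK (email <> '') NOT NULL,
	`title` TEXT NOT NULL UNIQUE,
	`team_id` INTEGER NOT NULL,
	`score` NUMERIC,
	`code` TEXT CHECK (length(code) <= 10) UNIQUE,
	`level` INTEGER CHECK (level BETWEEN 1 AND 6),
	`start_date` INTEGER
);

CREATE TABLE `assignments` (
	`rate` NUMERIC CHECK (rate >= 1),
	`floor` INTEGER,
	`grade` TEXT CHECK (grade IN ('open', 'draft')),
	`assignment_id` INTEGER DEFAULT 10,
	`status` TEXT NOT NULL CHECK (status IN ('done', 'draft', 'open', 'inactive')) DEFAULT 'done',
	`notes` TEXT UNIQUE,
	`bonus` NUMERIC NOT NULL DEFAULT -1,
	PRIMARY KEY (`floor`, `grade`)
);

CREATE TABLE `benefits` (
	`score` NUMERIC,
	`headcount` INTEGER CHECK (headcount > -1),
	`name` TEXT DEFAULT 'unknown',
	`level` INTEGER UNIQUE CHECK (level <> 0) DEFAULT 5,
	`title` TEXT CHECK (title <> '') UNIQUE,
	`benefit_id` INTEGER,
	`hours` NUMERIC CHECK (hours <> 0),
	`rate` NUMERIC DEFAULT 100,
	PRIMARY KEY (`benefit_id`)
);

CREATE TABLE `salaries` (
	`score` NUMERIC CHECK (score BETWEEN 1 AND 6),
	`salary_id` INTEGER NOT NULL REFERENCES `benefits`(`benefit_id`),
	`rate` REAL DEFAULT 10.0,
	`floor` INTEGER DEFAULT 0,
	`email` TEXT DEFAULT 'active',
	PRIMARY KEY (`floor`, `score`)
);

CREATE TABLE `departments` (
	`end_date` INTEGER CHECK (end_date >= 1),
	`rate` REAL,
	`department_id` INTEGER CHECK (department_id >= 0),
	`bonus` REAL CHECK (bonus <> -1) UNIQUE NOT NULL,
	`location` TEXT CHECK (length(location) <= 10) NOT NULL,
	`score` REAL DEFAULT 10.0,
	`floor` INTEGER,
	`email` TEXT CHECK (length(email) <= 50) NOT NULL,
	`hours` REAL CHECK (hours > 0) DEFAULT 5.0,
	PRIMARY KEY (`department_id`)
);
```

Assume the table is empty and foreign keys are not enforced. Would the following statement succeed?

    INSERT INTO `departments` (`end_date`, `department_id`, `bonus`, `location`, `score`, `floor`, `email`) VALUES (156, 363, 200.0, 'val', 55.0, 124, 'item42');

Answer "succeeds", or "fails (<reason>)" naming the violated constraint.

succeeds

NOT NULL columns: bonus is supplied; department_id is supplied; email is supplied; location is supplied.
CHECK constraints: 156 satisfies (end_date >= 1); 363 satisfies (department_id >= 0); 200.0 satisfies (bonus <> -1); 'val' satisfies (length(location) <= 10); 'item42' satisfies (length(email) <= 50).
No constraint is violated.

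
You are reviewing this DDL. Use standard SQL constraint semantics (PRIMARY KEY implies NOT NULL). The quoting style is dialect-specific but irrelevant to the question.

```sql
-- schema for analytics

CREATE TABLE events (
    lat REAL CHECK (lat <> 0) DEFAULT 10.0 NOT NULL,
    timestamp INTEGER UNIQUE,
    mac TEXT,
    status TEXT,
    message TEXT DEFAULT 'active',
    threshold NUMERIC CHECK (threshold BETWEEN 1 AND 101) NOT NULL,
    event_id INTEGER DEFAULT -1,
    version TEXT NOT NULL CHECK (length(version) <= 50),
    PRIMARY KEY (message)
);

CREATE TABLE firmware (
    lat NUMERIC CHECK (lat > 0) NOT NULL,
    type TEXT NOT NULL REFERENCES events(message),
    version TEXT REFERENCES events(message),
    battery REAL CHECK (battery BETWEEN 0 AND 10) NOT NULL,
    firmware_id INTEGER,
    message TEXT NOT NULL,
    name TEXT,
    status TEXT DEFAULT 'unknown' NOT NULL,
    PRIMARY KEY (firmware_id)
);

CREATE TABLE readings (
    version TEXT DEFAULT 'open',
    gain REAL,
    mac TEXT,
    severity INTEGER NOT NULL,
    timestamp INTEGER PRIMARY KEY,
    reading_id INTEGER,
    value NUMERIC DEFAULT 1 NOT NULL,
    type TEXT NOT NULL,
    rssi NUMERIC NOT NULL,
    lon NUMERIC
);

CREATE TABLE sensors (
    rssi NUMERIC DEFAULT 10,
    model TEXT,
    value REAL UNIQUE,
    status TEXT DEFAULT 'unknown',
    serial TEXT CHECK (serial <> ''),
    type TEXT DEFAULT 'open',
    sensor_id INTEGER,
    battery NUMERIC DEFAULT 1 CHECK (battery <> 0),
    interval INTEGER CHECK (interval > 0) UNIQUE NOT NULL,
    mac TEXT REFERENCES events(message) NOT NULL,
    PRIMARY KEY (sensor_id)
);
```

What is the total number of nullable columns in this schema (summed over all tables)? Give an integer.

events: 4 nullable (timestamp, mac, status, event_id — PK (message) and explicit NOT NULL columns excluded).
firmware: 2 nullable (version, name — PK (firmware_id) and explicit NOT NULL columns excluded).
readings: 5 nullable (version, gain, mac, reading_id, lon — PK (timestamp) and explicit NOT NULL columns excluded).
sensors: 7 nullable (rssi, model, value, status, serial, type, battery — PK (sensor_id) and explicit NOT NULL columns excluded).
Total: 4 + 2 + 5 + 7 = 18.

18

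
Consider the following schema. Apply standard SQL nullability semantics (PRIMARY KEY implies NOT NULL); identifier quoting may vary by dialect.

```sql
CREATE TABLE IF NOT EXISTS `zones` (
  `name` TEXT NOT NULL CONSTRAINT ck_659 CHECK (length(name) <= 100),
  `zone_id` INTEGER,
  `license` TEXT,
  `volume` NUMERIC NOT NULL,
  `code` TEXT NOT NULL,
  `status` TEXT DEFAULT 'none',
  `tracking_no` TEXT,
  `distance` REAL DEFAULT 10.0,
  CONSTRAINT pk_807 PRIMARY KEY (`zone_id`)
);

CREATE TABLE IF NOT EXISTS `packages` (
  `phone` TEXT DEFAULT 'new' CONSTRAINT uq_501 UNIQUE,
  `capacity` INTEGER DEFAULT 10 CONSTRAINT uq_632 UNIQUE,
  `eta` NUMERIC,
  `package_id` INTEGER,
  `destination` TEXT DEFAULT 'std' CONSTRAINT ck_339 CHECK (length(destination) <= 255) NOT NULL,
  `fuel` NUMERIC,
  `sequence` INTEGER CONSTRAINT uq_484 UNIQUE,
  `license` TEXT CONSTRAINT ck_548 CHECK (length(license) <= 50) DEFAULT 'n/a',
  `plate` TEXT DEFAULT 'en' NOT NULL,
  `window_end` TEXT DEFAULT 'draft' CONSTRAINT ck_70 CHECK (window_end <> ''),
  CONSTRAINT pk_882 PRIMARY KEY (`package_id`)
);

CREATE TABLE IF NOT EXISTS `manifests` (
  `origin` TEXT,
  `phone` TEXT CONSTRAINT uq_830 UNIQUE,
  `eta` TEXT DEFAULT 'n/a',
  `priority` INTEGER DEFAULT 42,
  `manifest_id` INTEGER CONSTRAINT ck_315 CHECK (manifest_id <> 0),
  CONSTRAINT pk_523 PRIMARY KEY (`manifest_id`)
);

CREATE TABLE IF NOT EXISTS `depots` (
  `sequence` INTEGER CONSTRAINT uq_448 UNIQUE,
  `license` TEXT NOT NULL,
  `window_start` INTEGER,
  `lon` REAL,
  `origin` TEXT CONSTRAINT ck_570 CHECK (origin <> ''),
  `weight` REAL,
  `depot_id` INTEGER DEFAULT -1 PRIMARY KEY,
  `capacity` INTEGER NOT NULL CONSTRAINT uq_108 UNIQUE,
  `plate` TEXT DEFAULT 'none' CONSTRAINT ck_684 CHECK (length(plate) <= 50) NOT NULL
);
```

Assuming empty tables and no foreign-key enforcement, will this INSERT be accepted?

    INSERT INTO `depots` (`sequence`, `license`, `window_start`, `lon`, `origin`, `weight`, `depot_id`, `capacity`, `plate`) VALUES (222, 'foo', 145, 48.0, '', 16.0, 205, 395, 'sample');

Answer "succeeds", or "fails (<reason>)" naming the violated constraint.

fails (CHECK on origin)

The value '' for origin violates CHECK (origin <> '').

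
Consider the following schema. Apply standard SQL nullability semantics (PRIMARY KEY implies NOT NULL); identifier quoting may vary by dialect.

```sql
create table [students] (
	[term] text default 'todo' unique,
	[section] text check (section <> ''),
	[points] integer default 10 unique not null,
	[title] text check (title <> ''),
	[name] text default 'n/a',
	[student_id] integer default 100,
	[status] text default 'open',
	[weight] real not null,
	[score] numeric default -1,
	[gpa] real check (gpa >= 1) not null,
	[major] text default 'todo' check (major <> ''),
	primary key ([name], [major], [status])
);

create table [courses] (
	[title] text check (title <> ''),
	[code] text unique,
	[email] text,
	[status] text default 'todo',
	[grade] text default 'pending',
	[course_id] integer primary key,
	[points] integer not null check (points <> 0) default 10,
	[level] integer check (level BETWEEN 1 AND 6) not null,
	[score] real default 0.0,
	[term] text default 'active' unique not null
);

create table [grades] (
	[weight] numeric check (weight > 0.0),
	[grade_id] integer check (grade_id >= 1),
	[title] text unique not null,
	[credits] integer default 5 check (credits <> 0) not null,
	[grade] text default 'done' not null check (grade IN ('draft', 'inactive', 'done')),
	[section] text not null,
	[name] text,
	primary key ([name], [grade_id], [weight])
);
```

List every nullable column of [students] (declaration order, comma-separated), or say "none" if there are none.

- term: UNIQUE does not imply NOT NULL → nullable.
- section: CHECK does not forbid NULL (a CHECK constraint passes when its expression is NULL) → nullable.
- points: declared NOT NULL → not nullable.
- title: CHECK does not forbid NULL (a CHECK constraint passes when its expression is NULL) → nullable.
- name: part of the PRIMARY KEY, which implies NOT NULL → not nullable.
- student_id: DEFAULT only fills an omitted column; an explicit NULL is still allowed → nullable.
- status: part of the PRIMARY KEY, which implies NOT NULL → not nullable.
- weight: declared NOT NULL → not nullable.
- score: DEFAULT only fills an omitted column; an explicit NULL is still allowed → nullable.
- gpa: declared NOT NULL → not nullable.
- major: part of the PRIMARY KEY, which implies NOT NULL → not nullable.

term, section, title, student_id, score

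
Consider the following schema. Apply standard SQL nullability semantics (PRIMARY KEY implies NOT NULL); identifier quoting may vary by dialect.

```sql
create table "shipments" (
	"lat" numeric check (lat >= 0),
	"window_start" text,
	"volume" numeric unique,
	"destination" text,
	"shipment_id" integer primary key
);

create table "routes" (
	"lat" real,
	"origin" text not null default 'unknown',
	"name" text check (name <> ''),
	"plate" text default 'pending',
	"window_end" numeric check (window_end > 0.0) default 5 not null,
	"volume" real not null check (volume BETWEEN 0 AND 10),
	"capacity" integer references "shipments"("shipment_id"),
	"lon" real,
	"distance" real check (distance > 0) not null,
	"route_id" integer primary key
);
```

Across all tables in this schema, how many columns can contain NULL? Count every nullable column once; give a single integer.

9

shipments: 4 nullable (lat, window_start, volume, destination — PK (shipment_id) and explicit NOT NULL columns excluded).
routes: 5 nullable (lat, name, plate, capacity, lon — PK (route_id) and explicit NOT NULL columns excluded).
Total: 4 + 5 = 9.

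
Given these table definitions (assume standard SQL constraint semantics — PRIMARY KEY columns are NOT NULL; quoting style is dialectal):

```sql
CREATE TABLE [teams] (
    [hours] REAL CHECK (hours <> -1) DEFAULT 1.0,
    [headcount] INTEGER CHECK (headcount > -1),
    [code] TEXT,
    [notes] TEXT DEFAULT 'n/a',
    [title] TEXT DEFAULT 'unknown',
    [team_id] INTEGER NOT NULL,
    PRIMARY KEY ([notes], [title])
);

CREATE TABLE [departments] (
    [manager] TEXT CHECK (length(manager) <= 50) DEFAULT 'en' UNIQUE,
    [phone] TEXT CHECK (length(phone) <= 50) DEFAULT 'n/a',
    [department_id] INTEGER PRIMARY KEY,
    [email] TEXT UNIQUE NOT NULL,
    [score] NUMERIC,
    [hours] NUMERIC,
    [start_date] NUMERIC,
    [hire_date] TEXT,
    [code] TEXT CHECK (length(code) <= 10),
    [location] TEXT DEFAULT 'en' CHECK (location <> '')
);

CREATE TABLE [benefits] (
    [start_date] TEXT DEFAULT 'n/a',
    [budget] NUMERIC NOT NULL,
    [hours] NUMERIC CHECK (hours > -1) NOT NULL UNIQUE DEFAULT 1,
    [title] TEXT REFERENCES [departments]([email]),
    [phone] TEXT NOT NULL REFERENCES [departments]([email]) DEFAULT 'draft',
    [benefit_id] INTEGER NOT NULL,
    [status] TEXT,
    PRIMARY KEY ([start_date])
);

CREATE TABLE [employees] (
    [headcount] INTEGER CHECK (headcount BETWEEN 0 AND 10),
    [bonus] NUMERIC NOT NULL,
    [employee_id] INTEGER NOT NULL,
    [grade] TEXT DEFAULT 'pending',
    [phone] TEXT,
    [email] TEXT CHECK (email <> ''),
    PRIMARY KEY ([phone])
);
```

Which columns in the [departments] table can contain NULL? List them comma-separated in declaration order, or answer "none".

manager, phone, score, hours, start_date, hire_date, code, location

- manager: CHECK does not forbid NULL (a CHECK constraint passes when its expression is NULL) → nullable.
- phone: CHECK does not forbid NULL (a CHECK constraint passes when its expression is NULL) → nullable.
- department_id: part of the PRIMARY KEY, which implies NOT NULL → not nullable.
- email: declared NOT NULL → not nullable.
- score: no NOT NULL constraint applies → nullable.
- hours: no NOT NULL constraint applies → nullable.
- start_date: no NOT NULL constraint applies → nullable.
- hire_date: no NOT NULL constraint applies → nullable.
- code: CHECK does not forbid NULL (a CHECK constraint passes when its expression is NULL) → nullable.
- location: CHECK does not forbid NULL (a CHECK constraint passes when its expression is NULL) → nullable.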